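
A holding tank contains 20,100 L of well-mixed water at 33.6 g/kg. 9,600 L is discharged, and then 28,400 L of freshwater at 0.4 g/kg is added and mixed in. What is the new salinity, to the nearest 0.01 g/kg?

9.36 g/kg

Remaining after removal: 10,500 L at 33.6 g/kg (salt = 352,800)
After addition: salt = 352,800 + 28,400×0.4 = 364,160; volume = 38,900 L
S = 364,160 / 38,900 = 9.3614 g/kg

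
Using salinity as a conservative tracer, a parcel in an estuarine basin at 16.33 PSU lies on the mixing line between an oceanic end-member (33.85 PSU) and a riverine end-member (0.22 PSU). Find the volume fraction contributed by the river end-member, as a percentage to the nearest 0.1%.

Let f be the freshwater fraction. Salt balance per unit volume:
f×0.22 + (1−f)×33.85 = 16.33
f = (33.85 − 16.33) / (33.85 − 0.22) = 17.52/33.63 = 0.521

52.1%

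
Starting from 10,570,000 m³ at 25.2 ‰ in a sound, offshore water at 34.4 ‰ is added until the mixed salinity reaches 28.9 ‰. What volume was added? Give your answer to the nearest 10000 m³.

7110000 m³

Salt balance: 10,570,000×25.2 + V×34.4 = (10,570,000+V)×28.9
266,364,000 + 34.4V = 305,473,000 + 28.9V
39,109,000 = 5.5V
V = 7,110,727.27 m³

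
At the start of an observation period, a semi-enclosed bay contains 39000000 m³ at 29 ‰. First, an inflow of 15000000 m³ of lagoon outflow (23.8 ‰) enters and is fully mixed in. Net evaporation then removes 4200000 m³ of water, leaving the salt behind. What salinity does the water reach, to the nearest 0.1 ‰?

29.9 ‰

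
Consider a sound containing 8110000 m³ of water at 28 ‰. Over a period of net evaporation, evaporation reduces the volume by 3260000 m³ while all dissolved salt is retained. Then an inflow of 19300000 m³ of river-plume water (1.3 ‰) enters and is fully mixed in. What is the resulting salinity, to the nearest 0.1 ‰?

10.4 ‰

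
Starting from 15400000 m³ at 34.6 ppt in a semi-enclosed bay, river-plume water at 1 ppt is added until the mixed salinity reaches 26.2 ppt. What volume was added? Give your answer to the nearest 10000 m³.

Salt balance: 15,400,000×34.6 + V×1 = (15,400,000+V)×26.2
532,840,000 + 1V = 403,480,000 + 26.2V
129,360,000 = 25.2V
V = 5,133,333.33 m³

5130000 m³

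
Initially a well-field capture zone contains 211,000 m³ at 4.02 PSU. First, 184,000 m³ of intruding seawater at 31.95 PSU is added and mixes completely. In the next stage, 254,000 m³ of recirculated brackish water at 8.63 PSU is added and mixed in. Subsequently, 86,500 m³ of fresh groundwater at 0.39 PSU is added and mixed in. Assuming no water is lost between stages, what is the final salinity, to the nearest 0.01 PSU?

Weighted by volume,
Initial salt = 211,000×4.02 = 848,220
After stage 1: salt = 848,220 + 184,000×31.95 = 6,727,020; volume = 395,000 m³; S = 17.03 PSU
After stage 2: salt = 6,727,020 + 254,000×8.63 = 8,919,040; volume = 649,000 m³; S = 13.743 PSU
After stage 3: salt = 8,919,040 + 86,500×0.39 = 8,952,775; volume = 735,500 m³
S = 8,952,775 / 735,500 = 12.1724 PSU

12.17 PSU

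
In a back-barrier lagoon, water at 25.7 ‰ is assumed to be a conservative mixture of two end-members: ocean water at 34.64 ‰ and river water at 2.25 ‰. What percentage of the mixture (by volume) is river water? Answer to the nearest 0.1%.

Let f be the freshwater fraction. Salt balance per unit volume:
f×2.25 + (1−f)×34.64 = 25.7
f = (34.64 − 25.7) / (34.64 − 2.25) = 8.94/32.39 = 0.276

27.6%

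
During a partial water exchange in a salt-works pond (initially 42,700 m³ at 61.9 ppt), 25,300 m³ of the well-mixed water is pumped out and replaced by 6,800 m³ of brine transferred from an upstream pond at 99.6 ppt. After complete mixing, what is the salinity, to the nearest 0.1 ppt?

Remaining after removal: 17,400 m³ at 61.9 ppt (salt = 1,077,060)
After addition: salt = 1,077,060 + 6,800×99.6 = 1,754,340; volume = 24,200 m³
S = 1,754,340 / 24,200 = 72.4934 ppt

72.5 ppt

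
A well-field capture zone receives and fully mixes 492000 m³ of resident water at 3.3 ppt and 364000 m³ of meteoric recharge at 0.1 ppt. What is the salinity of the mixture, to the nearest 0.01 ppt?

1.94 ppt

Total salt / total volume:
salt = 492,000×3.3 + 364,000×0.1 = 1,623,600 + 36,400 = 1,660,000
volume = 492,000 + 364,000 = 856,000 m³
S = 1,660,000 / 856,000 = 1.9393 ppt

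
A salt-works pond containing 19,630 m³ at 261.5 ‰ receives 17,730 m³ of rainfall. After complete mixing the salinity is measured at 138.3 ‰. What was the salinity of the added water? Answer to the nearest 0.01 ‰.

Salt balance: 19,630×261.5 + 17,730×S = 37,360×138.3
5,133,245 + 17,730·S = 5,166,888
S = (5,166,888 − 5,133,245) / 17,730 = 1.8975 ‰

1.90 ‰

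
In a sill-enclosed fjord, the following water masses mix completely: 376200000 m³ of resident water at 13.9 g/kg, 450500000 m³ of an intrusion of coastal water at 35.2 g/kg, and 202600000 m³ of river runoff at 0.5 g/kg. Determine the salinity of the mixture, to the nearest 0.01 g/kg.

Conserving salt mass:
salt = 376,200,000×13.9 + 450,500,000×35.2 + 202,600,000×0.5 = 5,229,180,000 + 15,857,600,000 + 101,300,000 = 21,188,080,000
volume = 376,200,000 + 450,500,000 + 202,600,000 = 1,029,300,000 m³
S = 21,188,080,000 / 1,029,300,000 = 20.5849 g/kg

20.58 g/kg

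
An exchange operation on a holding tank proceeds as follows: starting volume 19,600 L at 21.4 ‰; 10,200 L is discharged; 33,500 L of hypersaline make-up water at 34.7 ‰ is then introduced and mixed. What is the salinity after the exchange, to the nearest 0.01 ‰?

Remaining after removal: 9,400 L at 21.4 ‰ (salt = 201,160)
After addition: salt = 201,160 + 33,500×34.7 = 1,363,610; volume = 42,900 L
S = 1,363,610 / 42,900 = 31.7858 ‰

31.79 ‰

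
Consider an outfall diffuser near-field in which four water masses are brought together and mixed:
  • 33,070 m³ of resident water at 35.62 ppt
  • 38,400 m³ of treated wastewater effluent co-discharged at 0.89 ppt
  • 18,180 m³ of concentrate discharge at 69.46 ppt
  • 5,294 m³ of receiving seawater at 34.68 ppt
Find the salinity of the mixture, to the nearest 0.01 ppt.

Conserving salt mass:
salt = 33,070×35.62 + 38,400×0.89 + 18,180×69.46 + 5,294×34.68 = 1,177,953.4 + 34,176 + 1,262,782.8 + 183,595.92 = 2,658,508.12
volume = 33,070 + 38,400 + 18,180 + 5,294 = 94,944 m³
S = 2,658,508.12 / 94,944 = 28.0008 ppt

28.00 ppt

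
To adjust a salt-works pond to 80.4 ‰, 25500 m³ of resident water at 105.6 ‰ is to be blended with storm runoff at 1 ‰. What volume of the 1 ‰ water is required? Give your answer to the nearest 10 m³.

8090 m³

Salt balance: 25,500×105.6 + V×1 = (25,500+V)×80.4
2,692,800 + 1V = 2,050,200 + 80.4V
642,600 = 79.4V
V = 8,093.2 m³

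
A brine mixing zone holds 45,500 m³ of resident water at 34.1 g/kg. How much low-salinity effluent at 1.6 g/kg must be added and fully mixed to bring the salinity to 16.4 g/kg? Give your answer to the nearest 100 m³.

Salt balance: 45,500×34.1 + V×1.6 = (45,500+V)×16.4
1,551,550 + 1.6V = 746,200 + 16.4V
805,350 = 14.8V
V = 54,415.54 m³

54400 m³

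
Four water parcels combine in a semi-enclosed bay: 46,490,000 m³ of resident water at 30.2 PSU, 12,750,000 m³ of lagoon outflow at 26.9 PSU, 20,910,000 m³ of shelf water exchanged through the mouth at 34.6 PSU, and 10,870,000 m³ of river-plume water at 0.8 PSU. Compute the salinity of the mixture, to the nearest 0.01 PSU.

Mass of salt is conserved:
salt = 46,490,000×30.2 + 12,750,000×26.9 + 20,910,000×34.6 + 10,870,000×0.8 = 1,403,998,000 + 342,975,000 + 723,486,000 + 8,696,000 = 2,479,155,000
volume = 46,490,000 + 12,750,000 + 20,910,000 + 10,870,000 = 91,020,000 m³
S = 2,479,155,000 / 91,020,000 = 27.2375 PSU

27.24 PSU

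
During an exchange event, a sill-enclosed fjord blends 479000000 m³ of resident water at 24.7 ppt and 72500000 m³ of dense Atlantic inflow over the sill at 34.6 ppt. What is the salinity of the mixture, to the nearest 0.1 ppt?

26.0 ppt

Conserving salt mass:
salt = 479,000,000×24.7 + 72,500,000×34.6 = 11,831,300,000 + 2,508,500,000 = 14,339,800,000
volume = 479,000,000 + 72,500,000 = 551,500,000 m³
S = 14,339,800,000 / 551,500,000 = 26.001 ppt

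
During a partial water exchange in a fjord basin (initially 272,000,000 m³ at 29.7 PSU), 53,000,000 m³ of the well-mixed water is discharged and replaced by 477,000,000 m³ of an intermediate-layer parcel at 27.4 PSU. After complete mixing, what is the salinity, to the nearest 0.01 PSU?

28.12 PSU

Remaining after removal: 219,000,000 m³ at 29.7 PSU (salt = 6,504,300,000)
After addition: salt = 6,504,300,000 + 477,000,000×27.4 = 19,574,100,000; volume = 696,000,000 m³
S = 19,574,100,000 / 696,000,000 = 28.1237 PSU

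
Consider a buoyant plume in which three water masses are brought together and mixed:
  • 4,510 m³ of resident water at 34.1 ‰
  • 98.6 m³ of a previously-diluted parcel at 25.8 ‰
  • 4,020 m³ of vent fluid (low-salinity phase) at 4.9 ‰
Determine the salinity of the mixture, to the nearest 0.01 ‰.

20.40 ‰

By conservation of dissolved salt,
salt = 4,510×34.1 + 98.6×25.8 + 4,020×4.9 = 153,791 + 2,543.88 + 19,698 = 176,032.88
volume = 4,510 + 98.6 + 4,020 = 8,628.6 m³
S = 176,032.88 / 8,628.6 = 20.4011 ‰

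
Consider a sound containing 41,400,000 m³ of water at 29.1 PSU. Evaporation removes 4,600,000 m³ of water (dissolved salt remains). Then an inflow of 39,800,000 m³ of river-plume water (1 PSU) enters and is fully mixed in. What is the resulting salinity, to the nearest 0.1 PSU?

16.2 PSU

After evaporation: salt = 41,400,000×29.1 = 1,204,740,000; volume = 41,400,000 − 4,600,000 = 36,800,000 m³
After mixing: salt = 1,204,740,000 + 39,800,000×1 = 1,244,540,000; volume = 36,800,000 + 39,800,000 = 76,600,000 m³
S = 1,244,540,000 / 76,600,000 = 16.2473 PSU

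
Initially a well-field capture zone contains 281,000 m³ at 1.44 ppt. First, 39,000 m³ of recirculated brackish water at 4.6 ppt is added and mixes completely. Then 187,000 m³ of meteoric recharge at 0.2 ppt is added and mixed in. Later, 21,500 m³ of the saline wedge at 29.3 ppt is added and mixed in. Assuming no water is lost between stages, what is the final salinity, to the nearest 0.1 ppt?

2.4 ppt

Weighted by volume,
Initial salt = 281,000×1.44 = 404,640
After stage 1: salt = 404,640 + 39,000×4.6 = 584,040; volume = 320,000 m³; S = 1.825 ppt
After stage 2: salt = 584,040 + 187,000×0.2 = 621,440; volume = 507,000 m³; S = 1.226 ppt
After stage 3: salt = 621,440 + 21,500×29.3 = 1,251,390; volume = 528,500 m³
S = 1,251,390 / 528,500 = 2.3678 ppt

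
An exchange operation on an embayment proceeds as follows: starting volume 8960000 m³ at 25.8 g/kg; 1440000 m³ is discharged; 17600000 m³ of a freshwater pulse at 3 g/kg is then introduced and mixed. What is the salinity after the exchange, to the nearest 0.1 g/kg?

9.8 g/kg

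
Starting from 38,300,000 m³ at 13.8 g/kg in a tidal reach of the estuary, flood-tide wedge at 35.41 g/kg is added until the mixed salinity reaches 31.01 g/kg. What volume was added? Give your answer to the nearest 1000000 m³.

150000000 m³

Salt balance: 38,300,000×13.8 + V×35.41 = (38,300,000+V)×31.01
528,540,000 + 35.41V = 1,187,683,000 + 31.01V
659,143,000 = 4.4V
V = 149,805,227.27 m³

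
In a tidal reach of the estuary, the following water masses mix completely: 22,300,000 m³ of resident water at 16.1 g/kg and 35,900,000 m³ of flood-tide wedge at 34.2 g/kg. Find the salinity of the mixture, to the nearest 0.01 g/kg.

By conservation of dissolved salt,
salt = 22,300,000×16.1 + 35,900,000×34.2 = 359,030,000 + 1,227,780,000 = 1,586,810,000
volume = 22,300,000 + 35,900,000 = 58,200,000 m³
S = 1,586,810,000 / 58,200,000 = 27.2648 g/kg

27.26 g/kg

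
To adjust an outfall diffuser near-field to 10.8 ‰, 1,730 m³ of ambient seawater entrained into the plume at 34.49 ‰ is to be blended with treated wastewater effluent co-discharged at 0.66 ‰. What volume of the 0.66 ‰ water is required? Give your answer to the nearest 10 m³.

4040 m³

Salt balance: 1,730×34.49 + V×0.66 = (1,730+V)×10.8
59,667.7 + 0.66V = 18,684 + 10.8V
40,983.7 = 10.14V
V = 4,041.79 m³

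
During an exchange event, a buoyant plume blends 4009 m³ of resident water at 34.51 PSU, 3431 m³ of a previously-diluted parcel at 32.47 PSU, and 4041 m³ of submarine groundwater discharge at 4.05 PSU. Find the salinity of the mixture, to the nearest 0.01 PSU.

23.18 PSU

By conservation of dissolved salt,
salt = 4,009×34.51 + 3,431×32.47 + 4,041×4.05 = 138,350.59 + 111,404.57 + 16,366.05 = 266,121.21
volume = 4,009 + 3,431 + 4,041 = 11,481 m³
S = 266,121.21 / 11,481 = 23.1793 PSU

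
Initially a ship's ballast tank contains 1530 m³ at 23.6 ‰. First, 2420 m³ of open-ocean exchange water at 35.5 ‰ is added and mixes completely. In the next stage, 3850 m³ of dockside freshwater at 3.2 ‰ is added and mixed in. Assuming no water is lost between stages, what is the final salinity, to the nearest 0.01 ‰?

Conserving salt mass:
Initial salt = 1,530×23.6 = 36,108
After stage 1: salt = 36,108 + 2,420×35.5 = 122,018; volume = 3,950 m³; S = 30.891 ‰
After stage 2: salt = 122,018 + 3,850×3.2 = 134,338; volume = 7,800 m³
S = 134,338 / 7,800 = 17.2228 ‰

17.22 ‰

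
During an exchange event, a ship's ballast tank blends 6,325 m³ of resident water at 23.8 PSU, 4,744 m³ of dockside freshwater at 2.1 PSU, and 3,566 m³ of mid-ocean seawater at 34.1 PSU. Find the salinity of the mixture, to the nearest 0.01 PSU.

Weighted by volume,
salt = 6,325×23.8 + 4,744×2.1 + 3,566×34.1 = 150,535 + 9,962.4 + 121,600.6 = 282,098
volume = 6,325 + 4,744 + 3,566 = 14,635 m³
S = 282,098 / 14,635 = 19.2756 PSU

19.28 PSU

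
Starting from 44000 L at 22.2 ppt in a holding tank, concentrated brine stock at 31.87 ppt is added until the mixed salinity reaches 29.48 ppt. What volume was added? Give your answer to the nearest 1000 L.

Salt balance: 44,000×22.2 + V×31.87 = (44,000+V)×29.48
976,800 + 31.87V = 1,297,120 + 29.48V
320,320 = 2.39V
V = 134,025.1 L

134000 L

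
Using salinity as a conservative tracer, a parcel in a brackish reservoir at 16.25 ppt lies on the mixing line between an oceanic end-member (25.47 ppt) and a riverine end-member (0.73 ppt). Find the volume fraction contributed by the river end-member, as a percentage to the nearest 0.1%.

37.3%

Let f be the freshwater fraction. Salt balance per unit volume:
f×0.73 + (1−f)×25.47 = 16.25
f = (25.47 − 16.25) / (25.47 − 0.73) = 9.22/24.74 = 0.3727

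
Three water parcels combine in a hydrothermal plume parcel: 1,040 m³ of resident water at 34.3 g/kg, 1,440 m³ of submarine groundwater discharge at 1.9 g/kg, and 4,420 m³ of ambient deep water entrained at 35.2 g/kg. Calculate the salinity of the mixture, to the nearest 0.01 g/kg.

28.11 g/kg

Conserving salt mass:
salt = 1,040×34.3 + 1,440×1.9 + 4,420×35.2 = 35,672 + 2,736 + 155,584 = 193,992
volume = 1,040 + 1,440 + 4,420 = 6,900 m³
S = 193,992 / 6,900 = 28.1148 g/kg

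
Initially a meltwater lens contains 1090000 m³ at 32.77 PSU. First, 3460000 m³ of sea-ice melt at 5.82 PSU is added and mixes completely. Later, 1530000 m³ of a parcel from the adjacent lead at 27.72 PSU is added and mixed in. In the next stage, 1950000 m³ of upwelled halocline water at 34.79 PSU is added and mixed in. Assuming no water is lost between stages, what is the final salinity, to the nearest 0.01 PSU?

20.69 PSU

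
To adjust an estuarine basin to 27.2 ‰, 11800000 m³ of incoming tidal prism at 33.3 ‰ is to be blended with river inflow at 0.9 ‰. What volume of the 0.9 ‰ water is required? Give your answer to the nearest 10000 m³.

2740000 m³

Salt balance: 11,800,000×33.3 + V×0.9 = (11,800,000+V)×27.2
392,940,000 + 0.9V = 320,960,000 + 27.2V
71,980,000 = 26.3V
V = 2,736,882.13 m³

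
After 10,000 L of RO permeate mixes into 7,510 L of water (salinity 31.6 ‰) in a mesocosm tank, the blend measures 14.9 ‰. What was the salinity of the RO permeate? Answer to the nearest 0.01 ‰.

Salt balance: 7,510×31.6 + 10,000×S = 17,510×14.9
237,316 + 10,000·S = 260,899
S = (260,899 − 237,316) / 10,000 = 2.3583 ‰

2.36 ‰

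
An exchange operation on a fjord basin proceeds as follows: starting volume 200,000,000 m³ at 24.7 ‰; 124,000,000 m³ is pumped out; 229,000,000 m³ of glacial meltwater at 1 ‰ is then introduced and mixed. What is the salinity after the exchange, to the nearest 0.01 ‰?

Remaining after removal: 76,000,000 m³ at 24.7 ‰ (salt = 1,877,200,000)
After addition: salt = 1,877,200,000 + 229,000,000×1 = 2,106,200,000; volume = 305,000,000 m³
S = 2,106,200,000 / 305,000,000 = 6.9056 ‰

6.91 ‰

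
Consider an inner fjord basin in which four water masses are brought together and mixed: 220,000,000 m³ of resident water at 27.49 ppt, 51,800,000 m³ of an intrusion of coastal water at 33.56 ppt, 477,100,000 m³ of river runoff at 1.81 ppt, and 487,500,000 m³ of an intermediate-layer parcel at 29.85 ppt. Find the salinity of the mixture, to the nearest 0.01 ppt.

Mass of salt is conserved:
salt = 220,000,000×27.49 + 51,800,000×33.56 + 477,100,000×1.81 + 487,500,000×29.85 = 6,047,800,000 + 1,738,408,000 + 863,551,000 + 14,551,875,000 = 23,201,634,000
volume = 220,000,000 + 51,800,000 + 477,100,000 + 487,500,000 = 1,236,400,000 m³
S = 23,201,634,000 / 1,236,400,000 = 18.7655 ppt

18.77 ppt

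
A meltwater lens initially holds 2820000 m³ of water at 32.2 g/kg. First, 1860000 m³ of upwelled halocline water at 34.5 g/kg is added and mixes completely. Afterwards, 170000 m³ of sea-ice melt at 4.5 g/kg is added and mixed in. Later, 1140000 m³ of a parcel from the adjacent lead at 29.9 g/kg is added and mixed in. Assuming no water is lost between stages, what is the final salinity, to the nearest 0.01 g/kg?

Weighted by volume,
Initial salt = 2,820,000×32.2 = 90,804,000
After stage 1: salt = 90,804,000 + 1,860,000×34.5 = 154,974,000; volume = 4,680,000 m³; S = 33.114 g/kg
After stage 2: salt = 154,974,000 + 170,000×4.5 = 155,739,000; volume = 4,850,000 m³; S = 32.111 g/kg
After stage 3: salt = 155,739,000 + 1,140,000×29.9 = 189,825,000; volume = 5,990,000 m³
S = 189,825,000 / 5,990,000 = 31.6903 g/kg

31.69 g/kg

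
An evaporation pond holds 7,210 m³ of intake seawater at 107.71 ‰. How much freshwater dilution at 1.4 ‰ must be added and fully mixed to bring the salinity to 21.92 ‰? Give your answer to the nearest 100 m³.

30100 m³

Salt balance: 7,210×107.71 + V×1.4 = (7,210+V)×21.92
776,589.1 + 1.4V = 158,043.2 + 21.92V
618,545.9 = 20.52V
V = 30,143.56 m³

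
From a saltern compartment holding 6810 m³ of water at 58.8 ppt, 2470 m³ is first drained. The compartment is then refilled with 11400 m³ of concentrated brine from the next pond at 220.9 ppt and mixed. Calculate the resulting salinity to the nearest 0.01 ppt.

176.20 ppt

Remaining after removal: 4,340 m³ at 58.8 ppt (salt = 255,192)
After addition: salt = 255,192 + 11,400×220.9 = 2,773,452; volume = 15,740 m³
S = 2,773,452 / 15,740 = 176.2041 ppt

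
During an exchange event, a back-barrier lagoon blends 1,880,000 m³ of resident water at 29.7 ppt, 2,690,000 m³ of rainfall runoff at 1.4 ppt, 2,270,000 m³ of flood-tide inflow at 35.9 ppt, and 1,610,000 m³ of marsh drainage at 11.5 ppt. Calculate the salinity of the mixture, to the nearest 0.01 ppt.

18.89 ppt

Mass of salt is conserved:
salt = 1,880,000×29.7 + 2,690,000×1.4 + 2,270,000×35.9 + 1,610,000×11.5 = 55,836,000 + 3,766,000 + 81,493,000 + 18,515,000 = 159,610,000
volume = 1,880,000 + 2,690,000 + 2,270,000 + 1,610,000 = 8,450,000 m³
S = 159,610,000 / 8,450,000 = 18.8888 ppt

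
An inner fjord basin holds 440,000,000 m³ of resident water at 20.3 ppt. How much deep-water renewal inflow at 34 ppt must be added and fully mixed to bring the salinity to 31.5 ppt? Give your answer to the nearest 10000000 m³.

1970000000 m³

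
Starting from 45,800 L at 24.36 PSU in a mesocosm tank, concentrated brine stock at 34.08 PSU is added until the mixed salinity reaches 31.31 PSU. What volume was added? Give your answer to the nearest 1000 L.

115000 L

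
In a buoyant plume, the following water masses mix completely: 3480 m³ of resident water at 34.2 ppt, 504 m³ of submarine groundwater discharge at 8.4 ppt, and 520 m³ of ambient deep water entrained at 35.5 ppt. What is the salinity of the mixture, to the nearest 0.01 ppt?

Mass of salt is conserved:
salt = 3,480×34.2 + 504×8.4 + 520×35.5 = 119,016 + 4,233.6 + 18,460 = 141,709.6
volume = 3,480 + 504 + 520 = 4,504 m³
S = 141,709.6 / 4,504 = 31.4631 ppt

31.46 ppt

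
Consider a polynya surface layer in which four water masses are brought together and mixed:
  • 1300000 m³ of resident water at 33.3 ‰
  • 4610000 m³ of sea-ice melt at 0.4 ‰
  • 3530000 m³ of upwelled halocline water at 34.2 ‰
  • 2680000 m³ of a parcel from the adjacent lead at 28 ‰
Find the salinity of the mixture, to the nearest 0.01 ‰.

19.88 ‰

Weighted by volume,
salt = 1,300,000×33.3 + 4,610,000×0.4 + 3,530,000×34.2 + 2,680,000×28 = 43,290,000 + 1,844,000 + 120,726,000 + 75,040,000 = 240,900,000
volume = 1,300,000 + 4,610,000 + 3,530,000 + 2,680,000 = 12,120,000 m³
S = 240,900,000 / 12,120,000 = 19.8762 ‰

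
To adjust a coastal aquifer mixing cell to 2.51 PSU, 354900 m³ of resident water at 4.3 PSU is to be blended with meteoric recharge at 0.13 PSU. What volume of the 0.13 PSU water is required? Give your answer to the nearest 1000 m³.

Salt balance: 354,900×4.3 + V×0.13 = (354,900+V)×2.51
1,526,070 + 0.13V = 890,799 + 2.51V
635,271 = 2.38V
V = 266,920.59 m³

267000 m³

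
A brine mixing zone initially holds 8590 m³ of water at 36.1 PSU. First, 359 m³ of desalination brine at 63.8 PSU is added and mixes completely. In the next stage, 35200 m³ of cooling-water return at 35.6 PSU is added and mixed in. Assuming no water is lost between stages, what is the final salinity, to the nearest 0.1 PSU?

Total salt / total volume:
Initial salt = 8,590×36.1 = 310,099
After stage 1: salt = 310,099 + 359×63.8 = 333,003.2; volume = 8,949 m³; S = 37.211 PSU
After stage 2: salt = 333,003.2 + 35,200×35.6 = 1,586,123.2; volume = 44,149 m³
S = 1,586,123.2 / 44,149 = 35.9266 PSU

35.9 PSU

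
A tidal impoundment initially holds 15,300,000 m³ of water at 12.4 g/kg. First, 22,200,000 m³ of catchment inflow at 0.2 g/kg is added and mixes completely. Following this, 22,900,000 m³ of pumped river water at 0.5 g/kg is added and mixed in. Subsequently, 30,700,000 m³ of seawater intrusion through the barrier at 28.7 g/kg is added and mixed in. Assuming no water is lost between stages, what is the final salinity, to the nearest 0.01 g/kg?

11.93 g/kg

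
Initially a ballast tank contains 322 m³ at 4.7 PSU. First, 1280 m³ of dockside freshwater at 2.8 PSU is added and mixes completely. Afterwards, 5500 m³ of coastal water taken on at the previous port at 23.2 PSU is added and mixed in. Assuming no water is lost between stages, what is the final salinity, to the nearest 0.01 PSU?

Salt balance:
Initial salt = 322×4.7 = 1,513.4
After stage 1: salt = 1,513.4 + 1,280×2.8 = 5,097.4; volume = 1,602 m³; S = 3.182 PSU
After stage 2: salt = 5,097.4 + 5,500×23.2 = 132,697.4; volume = 7,102 m³
S = 132,697.4 / 7,102 = 18.6845 PSU

18.68 PSU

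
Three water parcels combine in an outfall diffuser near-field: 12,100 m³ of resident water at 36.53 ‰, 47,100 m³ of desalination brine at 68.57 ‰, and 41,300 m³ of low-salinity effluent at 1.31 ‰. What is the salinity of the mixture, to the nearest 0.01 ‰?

37.07 ‰

Mass of salt is conserved:
salt = 12,100×36.53 + 47,100×68.57 + 41,300×1.31 = 442,013 + 3,229,647 + 54,103 = 3,725,763
volume = 12,100 + 47,100 + 41,300 = 100,500 m³
S = 3,725,763 / 100,500 = 37.0723 ‰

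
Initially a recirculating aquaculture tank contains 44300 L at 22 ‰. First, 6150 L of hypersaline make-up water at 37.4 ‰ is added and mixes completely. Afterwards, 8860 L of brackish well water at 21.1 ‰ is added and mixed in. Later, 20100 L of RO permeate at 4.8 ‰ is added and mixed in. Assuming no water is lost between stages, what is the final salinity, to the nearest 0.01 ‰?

18.74 ‰

Salt balance:
Initial salt = 44,300×22 = 974,600
After stage 1: salt = 974,600 + 6,150×37.4 = 1,204,610; volume = 50,450 L; S = 23.877 ‰
After stage 2: salt = 1,204,610 + 8,860×21.1 = 1,391,556; volume = 59,310 L; S = 23.462 ‰
After stage 3: salt = 1,391,556 + 20,100×4.8 = 1,488,036; volume = 79,410 L
S = 1,488,036 / 79,410 = 18.7386 ‰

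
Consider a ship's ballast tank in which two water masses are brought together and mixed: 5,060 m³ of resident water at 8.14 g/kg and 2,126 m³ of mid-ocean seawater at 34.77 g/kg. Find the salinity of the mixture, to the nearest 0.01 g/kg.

Conserving salt mass:
salt = 5,060×8.14 + 2,126×34.77 = 41,188.4 + 73,921.02 = 115,109.42
volume = 5,060 + 2,126 = 7,186 m³
S = 115,109.42 / 7,186 = 16.0186 g/kg

16.02 g/kg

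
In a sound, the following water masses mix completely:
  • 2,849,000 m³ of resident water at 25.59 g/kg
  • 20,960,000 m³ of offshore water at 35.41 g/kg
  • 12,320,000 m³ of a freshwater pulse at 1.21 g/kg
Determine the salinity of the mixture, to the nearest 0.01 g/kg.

22.97 g/kg

Mass of salt is conserved:
salt = 2,849,000×25.59 + 20,960,000×35.41 + 12,320,000×1.21 = 72,905,910 + 742,193,600 + 14,907,200 = 830,006,710
volume = 2,849,000 + 20,960,000 + 12,320,000 = 36,129,000 m³
S = 830,006,710 / 36,129,000 = 22.9734 g/kg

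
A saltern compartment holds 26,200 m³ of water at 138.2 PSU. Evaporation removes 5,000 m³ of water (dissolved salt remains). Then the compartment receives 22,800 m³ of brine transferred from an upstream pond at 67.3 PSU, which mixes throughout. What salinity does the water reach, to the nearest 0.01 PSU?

117.17 PSU

After evaporation: salt = 26,200×138.2 = 3,620,840; volume = 26,200 − 5,000 = 21,200 m³
After mixing: salt = 3,620,840 + 22,800×67.3 = 5,155,280; volume = 21,200 + 22,800 = 44,000 m³
S = 5,155,280 / 44,000 = 117.1655 PSU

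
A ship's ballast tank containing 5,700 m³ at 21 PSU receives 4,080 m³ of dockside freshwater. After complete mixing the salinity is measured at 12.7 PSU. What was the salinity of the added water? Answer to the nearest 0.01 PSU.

1.10 PSU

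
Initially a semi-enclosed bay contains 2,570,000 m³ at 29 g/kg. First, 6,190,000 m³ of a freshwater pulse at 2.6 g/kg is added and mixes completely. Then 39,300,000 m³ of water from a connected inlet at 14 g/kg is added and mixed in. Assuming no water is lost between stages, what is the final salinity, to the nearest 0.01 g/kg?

Conserving salt mass:
Initial salt = 2,570,000×29 = 74,530,000
After stage 1: salt = 74,530,000 + 6,190,000×2.6 = 90,624,000; volume = 8,760,000 m³; S = 10.345 g/kg
After stage 2: salt = 90,624,000 + 39,300,000×14 = 640,824,000; volume = 48,060,000 m³
S = 640,824,000 / 48,060,000 = 13.3338 g/kg

13.33 g/kg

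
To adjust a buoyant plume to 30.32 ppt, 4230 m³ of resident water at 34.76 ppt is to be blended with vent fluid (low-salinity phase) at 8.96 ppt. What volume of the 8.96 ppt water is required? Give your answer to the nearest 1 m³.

879 m³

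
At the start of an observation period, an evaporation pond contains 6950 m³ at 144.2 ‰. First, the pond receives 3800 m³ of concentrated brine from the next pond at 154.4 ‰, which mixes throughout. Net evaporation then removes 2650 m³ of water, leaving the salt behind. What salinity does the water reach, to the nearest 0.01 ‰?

After mixing: salt = 6,950×144.2 + 3,800×154.4 = 1,588,910; volume = 10,750 m³
After evaporation: salt unchanged = 1,588,910; volume = 10,750 − 2,650 = 8,100 m³
S = 1,588,910 / 8,100 = 196.1617 ‰

196.16 ‰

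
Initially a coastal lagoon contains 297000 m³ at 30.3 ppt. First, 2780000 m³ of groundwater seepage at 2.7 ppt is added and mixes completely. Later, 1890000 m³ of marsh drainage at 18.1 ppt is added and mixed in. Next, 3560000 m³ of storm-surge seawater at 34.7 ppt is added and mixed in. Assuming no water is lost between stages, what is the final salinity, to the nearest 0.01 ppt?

20.43 ppt

Weighted by volume,
Initial salt = 297,000×30.3 = 8,999,100
After stage 1: salt = 8,999,100 + 2,780,000×2.7 = 16,505,100; volume = 3,077,000 m³; S = 5.364 ppt
After stage 2: salt = 16,505,100 + 1,890,000×18.1 = 50,714,100; volume = 4,967,000 m³; S = 10.21 ppt
After stage 3: salt = 50,714,100 + 3,560,000×34.7 = 174,246,100; volume = 8,527,000 m³
S = 174,246,100 / 8,527,000 = 20.4346 ppt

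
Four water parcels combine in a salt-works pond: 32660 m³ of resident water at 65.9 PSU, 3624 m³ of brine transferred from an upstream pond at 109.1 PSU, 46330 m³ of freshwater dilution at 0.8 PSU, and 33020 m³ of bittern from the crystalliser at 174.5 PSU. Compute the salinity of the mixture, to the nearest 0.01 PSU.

By conservation of dissolved salt,
salt = 32,660×65.9 + 3,624×109.1 + 46,330×0.8 + 33,020×174.5 = 2,152,294 + 395,378.4 + 37,064 + 5,761,990 = 8,346,726.4
volume = 32,660 + 3,624 + 46,330 + 33,020 = 115,634 m³
S = 8,346,726.4 / 115,634 = 72.1823 PSU

72.18 PSU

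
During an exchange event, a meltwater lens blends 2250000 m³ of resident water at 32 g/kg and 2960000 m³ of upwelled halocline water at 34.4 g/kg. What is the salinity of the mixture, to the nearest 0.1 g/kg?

Mass of salt is conserved:
salt = 2,250,000×32 + 2,960,000×34.4 = 72,000,000 + 101,824,000 = 173,824,000
volume = 2,250,000 + 2,960,000 = 5,210,000 m³
S = 173,824,000 / 5,210,000 = 33.364 g/kg

33.4 g/kg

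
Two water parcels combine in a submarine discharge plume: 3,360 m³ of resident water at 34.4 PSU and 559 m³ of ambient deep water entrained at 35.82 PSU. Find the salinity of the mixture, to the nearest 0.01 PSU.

Total salt / total volume:
salt = 3,360×34.4 + 559×35.82 = 115,584 + 20,023.38 = 135,607.38
volume = 3,360 + 559 = 3,919 m³
S = 135,607.38 / 3,919 = 34.6025 PSU

34.60 PSU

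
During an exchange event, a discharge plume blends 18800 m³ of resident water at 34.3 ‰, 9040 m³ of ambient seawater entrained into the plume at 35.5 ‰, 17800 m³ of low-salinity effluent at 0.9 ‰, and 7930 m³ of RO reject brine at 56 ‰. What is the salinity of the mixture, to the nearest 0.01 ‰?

Total salt / total volume:
salt = 18,800×34.3 + 9,040×35.5 + 17,800×0.9 + 7,930×56 = 644,840 + 320,920 + 16,020 + 444,080 = 1,425,860
volume = 18,800 + 9,040 + 17,800 + 7,930 = 53,570 m³
S = 1,425,860 / 53,570 = 26.6168 ‰

26.62 ‰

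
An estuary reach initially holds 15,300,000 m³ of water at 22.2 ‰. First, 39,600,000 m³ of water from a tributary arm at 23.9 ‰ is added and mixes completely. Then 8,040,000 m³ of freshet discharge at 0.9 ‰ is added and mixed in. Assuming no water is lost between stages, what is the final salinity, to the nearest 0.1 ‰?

20.5 ‰

By conservation of dissolved salt,
Initial salt = 15,300,000×22.2 = 339,660,000
After stage 1: salt = 339,660,000 + 39,600,000×23.9 = 1,286,100,000; volume = 54,900,000 m³; S = 23.426 ‰
After stage 2: salt = 1,286,100,000 + 8,040,000×0.9 = 1,293,336,000; volume = 62,940,000 m³
S = 1,293,336,000 / 62,940,000 = 20.5487 ‰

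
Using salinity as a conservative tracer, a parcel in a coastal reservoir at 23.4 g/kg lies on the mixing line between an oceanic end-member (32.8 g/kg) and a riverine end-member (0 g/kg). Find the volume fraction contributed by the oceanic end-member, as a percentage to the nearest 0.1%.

Let g be the oceanic fraction. Salt balance per unit volume:
g×32.8 + (1−g)×0 = 23.4
g = (23.4 − 0) / (32.8 − 0) = 23.4/32.8 = 0.7134

71.3%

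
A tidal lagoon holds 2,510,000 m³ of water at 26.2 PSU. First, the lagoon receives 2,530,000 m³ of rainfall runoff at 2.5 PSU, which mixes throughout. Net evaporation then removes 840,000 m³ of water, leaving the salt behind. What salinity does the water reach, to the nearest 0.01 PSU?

17.16 PSU

After mixing: salt = 2,510,000×26.2 + 2,530,000×2.5 = 72,087,000; volume = 5,040,000 m³
After evaporation: salt unchanged = 72,087,000; volume = 5,040,000 − 840,000 = 4,200,000 m³
S = 72,087,000 / 4,200,000 = 17.1636 PSU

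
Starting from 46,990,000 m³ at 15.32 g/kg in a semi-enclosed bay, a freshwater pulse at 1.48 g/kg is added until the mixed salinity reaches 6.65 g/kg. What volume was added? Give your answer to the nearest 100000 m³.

78800000 m³

Salt balance: 46,990,000×15.32 + V×1.48 = (46,990,000+V)×6.65
719,886,800 + 1.48V = 312,483,500 + 6.65V
407,403,300 = 5.17V
V = 78,801,411.99 m³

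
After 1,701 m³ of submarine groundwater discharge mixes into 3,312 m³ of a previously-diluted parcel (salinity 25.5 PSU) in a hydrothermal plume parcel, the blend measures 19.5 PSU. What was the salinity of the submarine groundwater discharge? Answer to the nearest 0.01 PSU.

Salt balance: 3,312×25.5 + 1,701×S = 5,013×19.5
84,456 + 1,701·S = 97,753.5
S = (97,753.5 − 84,456) / 1,701 = 7.8175 PSU

7.82 PSU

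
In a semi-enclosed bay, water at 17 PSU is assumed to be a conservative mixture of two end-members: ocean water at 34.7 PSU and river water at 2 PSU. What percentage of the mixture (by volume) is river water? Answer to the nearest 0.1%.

54.1%

Let f be the freshwater fraction. Salt balance per unit volume:
f×2 + (1−f)×34.7 = 17
f = (34.7 − 17) / (34.7 − 2) = 17.7/32.7 = 0.5413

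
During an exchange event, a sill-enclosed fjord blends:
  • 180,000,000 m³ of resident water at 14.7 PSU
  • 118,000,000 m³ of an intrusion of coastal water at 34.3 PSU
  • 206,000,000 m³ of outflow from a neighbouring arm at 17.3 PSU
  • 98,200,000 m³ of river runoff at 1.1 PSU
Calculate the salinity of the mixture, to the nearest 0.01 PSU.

17.21 PSU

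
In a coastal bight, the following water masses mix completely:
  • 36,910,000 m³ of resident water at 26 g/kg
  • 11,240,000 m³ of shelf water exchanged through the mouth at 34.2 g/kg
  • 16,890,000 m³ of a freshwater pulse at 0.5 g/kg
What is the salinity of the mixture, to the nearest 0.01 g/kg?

Total salt / total volume:
salt = 36,910,000×26 + 11,240,000×34.2 + 16,890,000×0.5 = 959,660,000 + 384,408,000 + 8,445,000 = 1,352,513,000
volume = 36,910,000 + 11,240,000 + 16,890,000 = 65,040,000 m³
S = 1,352,513,000 / 65,040,000 = 20.7951 g/kg

20.80 g/kg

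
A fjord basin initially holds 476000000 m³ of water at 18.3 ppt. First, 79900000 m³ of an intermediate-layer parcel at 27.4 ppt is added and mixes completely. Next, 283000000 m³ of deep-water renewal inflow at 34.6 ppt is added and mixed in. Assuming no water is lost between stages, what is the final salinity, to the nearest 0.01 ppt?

24.67 ppt

Weighted by volume,
Initial salt = 476,000,000×18.3 = 8,710,800,000
After stage 1: salt = 8,710,800,000 + 79,900,000×27.4 = 10,900,060,000; volume = 555,900,000 m³; S = 19.608 ppt
After stage 2: salt = 10,900,060,000 + 283,000,000×34.6 = 20,691,860,000; volume = 838,900,000 m³
S = 20,691,860,000 / 838,900,000 = 24.6655 ppt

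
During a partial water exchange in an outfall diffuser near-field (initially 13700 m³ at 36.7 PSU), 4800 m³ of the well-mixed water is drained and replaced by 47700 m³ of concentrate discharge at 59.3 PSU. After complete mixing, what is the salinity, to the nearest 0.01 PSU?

55.75 PSU

Remaining after removal: 8,900 m³ at 36.7 PSU (salt = 326,630)
After addition: salt = 326,630 + 47,700×59.3 = 3,155,240; volume = 56,600 m³
S = 3,155,240 / 56,600 = 55.7463 PSU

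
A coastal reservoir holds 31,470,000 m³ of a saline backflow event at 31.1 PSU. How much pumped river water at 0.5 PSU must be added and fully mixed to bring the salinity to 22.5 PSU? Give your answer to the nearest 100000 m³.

Salt balance: 31,470,000×31.1 + V×0.5 = (31,470,000+V)×22.5
978,717,000 + 0.5V = 708,075,000 + 22.5V
270,642,000 = 22V
V = 12,301,909.09 m³

12300000 m³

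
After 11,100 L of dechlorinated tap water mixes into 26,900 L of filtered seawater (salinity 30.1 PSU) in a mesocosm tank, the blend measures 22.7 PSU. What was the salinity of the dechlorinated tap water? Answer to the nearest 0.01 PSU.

Salt balance: 26,900×30.1 + 11,100×S = 38,000×22.7
809,690 + 11,100·S = 862,600
S = (862,600 − 809,690) / 11,100 = 4.7667 PSU

4.77 PSU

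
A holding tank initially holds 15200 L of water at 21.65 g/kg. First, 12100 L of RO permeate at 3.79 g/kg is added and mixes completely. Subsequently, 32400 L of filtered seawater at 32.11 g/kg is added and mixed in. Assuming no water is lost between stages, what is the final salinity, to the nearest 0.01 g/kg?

By conservation of dissolved salt,
Initial salt = 15,200×21.65 = 329,080
After stage 1: salt = 329,080 + 12,100×3.79 = 374,939; volume = 27,300 L; S = 13.734 g/kg
After stage 2: salt = 374,939 + 32,400×32.11 = 1,415,303; volume = 59,700 L
S = 1,415,303 / 59,700 = 23.7069 g/kg

23.71 g/kg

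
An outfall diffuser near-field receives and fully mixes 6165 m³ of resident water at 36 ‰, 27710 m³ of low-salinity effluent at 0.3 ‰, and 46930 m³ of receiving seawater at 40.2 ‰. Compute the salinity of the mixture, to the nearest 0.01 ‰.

26.20 ‰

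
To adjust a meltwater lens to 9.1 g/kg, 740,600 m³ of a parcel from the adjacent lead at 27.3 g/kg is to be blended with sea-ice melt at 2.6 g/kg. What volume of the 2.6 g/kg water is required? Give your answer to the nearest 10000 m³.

2070000 m³

Salt balance: 740,600×27.3 + V×2.6 = (740,600+V)×9.1
20,218,380 + 2.6V = 6,739,460 + 9.1V
13,478,920 = 6.5V
V = 2,073,680 m³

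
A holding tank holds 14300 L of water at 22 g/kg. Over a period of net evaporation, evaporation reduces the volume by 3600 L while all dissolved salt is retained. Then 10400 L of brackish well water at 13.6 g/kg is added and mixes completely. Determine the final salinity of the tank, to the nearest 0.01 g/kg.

21.61 g/kg

After evaporation: salt = 14,300×22 = 314,600; volume = 14,300 − 3,600 = 10,700 L
After mixing: salt = 314,600 + 10,400×13.6 = 456,040; volume = 10,700 + 10,400 = 21,100 L
S = 456,040 / 21,100 = 21.6133 g/kg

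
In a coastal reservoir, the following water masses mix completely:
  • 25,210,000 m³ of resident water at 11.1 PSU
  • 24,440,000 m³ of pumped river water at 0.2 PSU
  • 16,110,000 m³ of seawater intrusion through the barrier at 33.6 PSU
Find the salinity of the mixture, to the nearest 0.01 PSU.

By conservation of dissolved salt,
salt = 25,210,000×11.1 + 24,440,000×0.2 + 16,110,000×33.6 = 279,831,000 + 4,888,000 + 541,296,000 = 826,015,000
volume = 25,210,000 + 24,440,000 + 16,110,000 = 65,760,000 m³
S = 826,015,000 / 65,760,000 = 12.5611 PSU

12.56 PSU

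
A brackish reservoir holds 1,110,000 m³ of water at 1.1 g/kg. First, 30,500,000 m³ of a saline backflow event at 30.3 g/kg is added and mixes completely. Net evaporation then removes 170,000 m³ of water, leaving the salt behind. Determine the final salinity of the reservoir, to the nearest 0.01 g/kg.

29.43 g/kg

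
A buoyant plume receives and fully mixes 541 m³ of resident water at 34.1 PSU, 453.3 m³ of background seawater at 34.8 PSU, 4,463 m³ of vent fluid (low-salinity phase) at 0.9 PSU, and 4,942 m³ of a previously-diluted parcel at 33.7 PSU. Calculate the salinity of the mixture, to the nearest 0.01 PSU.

Mass of salt is conserved:
salt = 541×34.1 + 453.3×34.8 + 4,463×0.9 + 4,942×33.7 = 18,448.1 + 15,774.84 + 4,016.7 + 166,545.4 = 204,785.04
volume = 541 + 453.3 + 4,463 + 4,942 = 10,399.3 m³
S = 204,785.04 / 10,399.3 = 19.6922 PSU

19.69 PSU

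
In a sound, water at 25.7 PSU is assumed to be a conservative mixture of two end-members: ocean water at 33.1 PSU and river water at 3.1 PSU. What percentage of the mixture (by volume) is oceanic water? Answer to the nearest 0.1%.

Let g be the oceanic fraction. Salt balance per unit volume:
g×33.1 + (1−g)×3.1 = 25.7
g = (25.7 − 3.1) / (33.1 − 3.1) = 22.6/30 = 0.7533

75.3%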